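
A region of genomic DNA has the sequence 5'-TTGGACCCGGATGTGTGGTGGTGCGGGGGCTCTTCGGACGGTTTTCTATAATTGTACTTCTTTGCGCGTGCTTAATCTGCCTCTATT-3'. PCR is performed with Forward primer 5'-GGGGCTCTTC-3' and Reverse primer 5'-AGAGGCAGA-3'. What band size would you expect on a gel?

59 bp

Forward primer GGGGCTCTTC is found on the top strand at positions 26–35.
Taking the reverse complement of AGAGGCAGA gives TCTGCCTCT, found at positions 76–84 on the template; the primer anneals here to the top strand with its 3' end pointing upstream.
Amplicon spans positions 26–84: 59 bp.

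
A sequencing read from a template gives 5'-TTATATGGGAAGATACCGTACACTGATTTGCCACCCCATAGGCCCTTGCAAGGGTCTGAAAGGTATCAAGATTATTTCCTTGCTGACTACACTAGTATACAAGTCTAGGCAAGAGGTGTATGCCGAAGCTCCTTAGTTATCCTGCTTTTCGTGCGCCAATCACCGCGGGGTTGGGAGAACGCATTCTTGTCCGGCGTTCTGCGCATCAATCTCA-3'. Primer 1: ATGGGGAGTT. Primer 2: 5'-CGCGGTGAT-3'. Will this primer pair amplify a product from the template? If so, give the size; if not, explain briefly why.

Primer 1 (ATGGGGAGTT) does not match the top strand, and its reverse complement AACTCCCCAT does not match either.
With no annealing site for primer 1, no amplification occurs.

No product — primer 1 has no binding site in the template.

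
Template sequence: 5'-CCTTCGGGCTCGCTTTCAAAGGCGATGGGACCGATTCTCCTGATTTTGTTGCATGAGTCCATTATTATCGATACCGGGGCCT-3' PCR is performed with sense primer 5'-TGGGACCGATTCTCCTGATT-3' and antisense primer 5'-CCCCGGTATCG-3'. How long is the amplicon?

54 bp

Scanning the template, TGGGACCGATTCTCCTGATT occurs at positions 26–45; this primer anneals to the bottom strand there with its 3' end pointing downstream.
The reverse primer's reverse complement is CGATACCGGGG, which matches the template at positions 69–79.
Product length = (reverse-primer end) − (forward-primer start) + 1 = 79 − 26 + 1 = 54 bp.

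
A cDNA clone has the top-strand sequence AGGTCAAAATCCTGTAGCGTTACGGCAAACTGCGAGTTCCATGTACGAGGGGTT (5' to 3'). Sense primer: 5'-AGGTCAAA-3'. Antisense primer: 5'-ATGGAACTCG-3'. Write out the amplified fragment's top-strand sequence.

The forward primer matches the template at positions 1–8.
Reverse complement of the reverse primer: CGAGTTCCAT. This occurs on the top strand at positions 33–42.
The product is the template from position 1 through 42 (42 bp).

5'-AGGTCAAAATCCTGTAGCGTTACGGCAAACTGCGAGTTCCAT-3'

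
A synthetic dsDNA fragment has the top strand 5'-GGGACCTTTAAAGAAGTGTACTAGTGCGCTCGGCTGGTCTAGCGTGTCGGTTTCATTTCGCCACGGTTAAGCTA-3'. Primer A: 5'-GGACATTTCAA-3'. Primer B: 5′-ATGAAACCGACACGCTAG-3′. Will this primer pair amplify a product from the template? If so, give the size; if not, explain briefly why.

Primer A (GGACATTTCAA) does not match the top strand, and its reverse complement TTGAAATGTCC does not match either.
With no annealing site for primer A, no amplification occurs.

No product — primer A has no binding site in the template.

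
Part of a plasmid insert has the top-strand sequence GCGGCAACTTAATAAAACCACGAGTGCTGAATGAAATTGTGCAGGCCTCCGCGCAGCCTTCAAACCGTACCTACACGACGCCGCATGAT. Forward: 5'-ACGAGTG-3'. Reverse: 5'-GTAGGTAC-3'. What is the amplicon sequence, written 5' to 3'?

5'-ACGAGTGCTGAATGAAATTGTGCAGGCCTCCGCGCAGCCTTCAAACCGTACCTAC-3'

Forward primer ACGAGTG is found on the top strand at positions 20–26.
The reverse primer's reverse complement is GTACCTAC, which matches the template at positions 67–74.
The product is the template from position 20 through 74 (55 bp).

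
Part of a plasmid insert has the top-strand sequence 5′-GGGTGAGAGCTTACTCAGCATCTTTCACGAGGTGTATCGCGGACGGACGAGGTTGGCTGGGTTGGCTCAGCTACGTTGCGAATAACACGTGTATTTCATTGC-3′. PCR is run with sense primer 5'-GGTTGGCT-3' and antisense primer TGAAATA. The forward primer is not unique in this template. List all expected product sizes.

48 bp, 39 bp

The forward primer GGTTGGCT matches the top strand at positions 51–58, 60–67.
The reverse primer's reverse complement is TATTTCA, matching at positions 92–98.
Each forward site pairs with the reverse site to give a product ending at position 98: sizes 48, 39 bp.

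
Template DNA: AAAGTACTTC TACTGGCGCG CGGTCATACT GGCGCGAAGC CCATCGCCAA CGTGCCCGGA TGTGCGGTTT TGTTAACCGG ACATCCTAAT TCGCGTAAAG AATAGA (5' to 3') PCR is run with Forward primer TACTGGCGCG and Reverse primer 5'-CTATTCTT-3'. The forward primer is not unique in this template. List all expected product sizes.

95 bp, 79 bp

The forward primer TACTGGCGCG matches the top strand at positions 11–20, 27–36.
The reverse primer's reverse complement is AAGAATAG, matching at positions 98–105.
Each forward site pairs with the reverse site to give a product ending at position 105: sizes 95, 79 bp.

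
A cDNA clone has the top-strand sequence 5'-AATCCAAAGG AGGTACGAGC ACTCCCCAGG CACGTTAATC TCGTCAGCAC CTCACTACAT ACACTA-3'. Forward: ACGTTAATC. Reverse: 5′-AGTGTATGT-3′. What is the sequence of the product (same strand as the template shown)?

The forward primer matches the template at positions 32–40.
Taking the reverse complement of AGTGTATGT gives ACATACACT, found at positions 57–65 on the template; the primer anneals here to the top strand with its 3' end pointing upstream.
The product is the template from position 32 through 65 (34 bp).

5'-ACGTTAATCTCGTCAGCACCTCACTACATACACT-3'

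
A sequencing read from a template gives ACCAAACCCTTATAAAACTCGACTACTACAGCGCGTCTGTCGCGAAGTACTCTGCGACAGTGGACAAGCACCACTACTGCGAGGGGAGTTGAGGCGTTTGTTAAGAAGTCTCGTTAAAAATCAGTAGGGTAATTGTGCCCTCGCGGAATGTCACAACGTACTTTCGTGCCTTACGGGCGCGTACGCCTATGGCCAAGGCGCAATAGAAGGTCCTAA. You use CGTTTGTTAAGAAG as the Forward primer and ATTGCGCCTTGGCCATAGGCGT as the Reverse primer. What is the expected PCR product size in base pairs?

110 bp

The forward primer matches the template at positions 95–108.
Reverse complement of the reverse primer: ACGCCTATGGCCAAGGCGCAAT. This occurs on the top strand at positions 183–204.
Product length = (reverse-primer end) − (forward-primer start) + 1 = 204 − 95 + 1 = 110 bp.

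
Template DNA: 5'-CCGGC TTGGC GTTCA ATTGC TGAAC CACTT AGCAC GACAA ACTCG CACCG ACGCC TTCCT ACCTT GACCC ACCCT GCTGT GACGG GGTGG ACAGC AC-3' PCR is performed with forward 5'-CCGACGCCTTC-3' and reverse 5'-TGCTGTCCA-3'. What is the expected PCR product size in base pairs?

49 bp

Forward primer CCGACGCCTTC is found on the top strand at positions 48–58.
Reverse complement of the reverse primer: TGGACAGCA. This occurs on the top strand at positions 88–96.
Product length = (reverse-primer end) − (forward-primer start) + 1 = 96 − 48 + 1 = 49 bp.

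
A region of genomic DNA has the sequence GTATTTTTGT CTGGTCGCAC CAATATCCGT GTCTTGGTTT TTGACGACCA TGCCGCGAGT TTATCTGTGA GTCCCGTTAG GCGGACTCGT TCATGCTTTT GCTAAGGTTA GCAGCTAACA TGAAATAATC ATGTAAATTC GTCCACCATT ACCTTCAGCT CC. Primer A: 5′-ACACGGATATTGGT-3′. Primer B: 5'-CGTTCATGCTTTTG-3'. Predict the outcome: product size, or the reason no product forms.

No product — the primers' 3' ends point away from each other.

Primer A (ACACGGATATTGGT) has reverse complement ACCAATATCCGTGT, which matches the top strand at positions 19–32; primer A anneals to the top strand there with its 3' end pointing upstream toward position 19.
Primer B (CGTTCATGCTTTTG) matches the top strand directly at positions 88–101; it anneals to the bottom strand with its 3' end pointing downstream toward position 101.
The 3' ends diverge (primer A extends toward position 1, primer B toward position 162), so the primers never converge on a shared product.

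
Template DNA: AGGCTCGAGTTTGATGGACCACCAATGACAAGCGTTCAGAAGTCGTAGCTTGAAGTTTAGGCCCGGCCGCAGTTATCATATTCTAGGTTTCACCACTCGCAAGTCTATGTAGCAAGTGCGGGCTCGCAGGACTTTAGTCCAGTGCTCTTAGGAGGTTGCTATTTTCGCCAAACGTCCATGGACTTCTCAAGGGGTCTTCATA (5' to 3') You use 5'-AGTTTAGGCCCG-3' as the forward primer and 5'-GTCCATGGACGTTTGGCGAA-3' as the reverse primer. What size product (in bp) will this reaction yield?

Forward primer AGTTTAGGCCCG is found on the top strand at positions 54–65.
Taking the reverse complement of GTCCATGGACGTTTGGCGAA gives TTCGCCAAACGTCCATGGAC, found at positions 164–183 on the template; the primer anneals here to the top strand with its 3' end pointing upstream.
Product length = (reverse-primer end) − (forward-primer start) + 1 = 183 − 54 + 1 = 130 bp.

130 bp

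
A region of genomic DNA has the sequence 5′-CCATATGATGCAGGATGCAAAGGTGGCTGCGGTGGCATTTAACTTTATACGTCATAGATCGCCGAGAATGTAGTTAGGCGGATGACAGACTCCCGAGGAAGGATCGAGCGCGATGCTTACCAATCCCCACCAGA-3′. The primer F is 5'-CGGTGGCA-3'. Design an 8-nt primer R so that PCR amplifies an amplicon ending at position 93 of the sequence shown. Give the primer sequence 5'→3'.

The forward primer binds at positions 30–37; the product's 3' end on the top strand is position 93.
The reverse primer anneals to the top strand over positions 86–93, i.e. to CAGACTCC.
Its sequence written 5'→3' is the reverse complement: GGAGTCTG.

5'-GGAGTCTG-3'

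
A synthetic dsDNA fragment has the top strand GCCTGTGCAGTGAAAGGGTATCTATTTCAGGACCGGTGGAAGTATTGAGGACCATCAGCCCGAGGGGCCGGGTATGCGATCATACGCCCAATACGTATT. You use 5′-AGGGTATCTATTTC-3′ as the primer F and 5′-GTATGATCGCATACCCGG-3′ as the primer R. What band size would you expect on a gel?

Scanning the template, AGGGTATCTATTTC occurs at positions 15–28; this primer anneals to the bottom strand there with its 3' end pointing downstream.
Reverse complement of the reverse primer: CCGGGTATGCGATCATAC. This occurs on the top strand at positions 68–85.
The product runs from position 15 to position 85, so its length is 85 − 15 + 1 = 71 bp.

71 bp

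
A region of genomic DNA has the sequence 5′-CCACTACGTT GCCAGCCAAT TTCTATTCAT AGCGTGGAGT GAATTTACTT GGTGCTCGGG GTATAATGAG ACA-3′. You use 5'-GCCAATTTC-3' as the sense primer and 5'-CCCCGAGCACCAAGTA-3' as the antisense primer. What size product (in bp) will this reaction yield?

47 bp

The forward primer matches the template at positions 15–23.
Reverse complement of the reverse primer: TACTTGGTGCTCGGGG. This occurs on the top strand at positions 46–61.
Product length = (reverse-primer end) − (forward-primer start) + 1 = 61 − 15 + 1 = 47 bp.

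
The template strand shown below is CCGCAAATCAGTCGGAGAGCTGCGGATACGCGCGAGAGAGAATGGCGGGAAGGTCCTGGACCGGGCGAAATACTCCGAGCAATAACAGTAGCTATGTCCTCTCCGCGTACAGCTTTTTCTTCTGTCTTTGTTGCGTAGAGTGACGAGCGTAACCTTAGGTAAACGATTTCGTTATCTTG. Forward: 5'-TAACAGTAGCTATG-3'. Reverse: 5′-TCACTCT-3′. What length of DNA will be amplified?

Forward primer TAACAGTAGCTATG is found on the top strand at positions 83–96.
Taking the reverse complement of TCACTCT gives AGAGTGA, found at positions 137–143 on the template; the primer anneals here to the top strand with its 3' end pointing upstream.
The product runs from position 83 to position 143, so its length is 143 − 83 + 1 = 61 bp.

61 bp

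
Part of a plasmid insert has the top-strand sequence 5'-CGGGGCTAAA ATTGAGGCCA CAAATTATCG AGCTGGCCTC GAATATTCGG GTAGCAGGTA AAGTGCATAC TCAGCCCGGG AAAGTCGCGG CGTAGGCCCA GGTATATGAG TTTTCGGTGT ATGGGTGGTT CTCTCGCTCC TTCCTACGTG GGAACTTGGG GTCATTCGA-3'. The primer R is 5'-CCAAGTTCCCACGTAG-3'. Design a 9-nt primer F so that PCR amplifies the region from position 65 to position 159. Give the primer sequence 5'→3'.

The reverse primer's reverse complement CTACGTGGGAACTTGG matches the template at positions 144–159; the product starts at position 65.
The forward primer is identical to the top strand over positions 65–73: GCATACTCA.

5'-GCATACTCA-3'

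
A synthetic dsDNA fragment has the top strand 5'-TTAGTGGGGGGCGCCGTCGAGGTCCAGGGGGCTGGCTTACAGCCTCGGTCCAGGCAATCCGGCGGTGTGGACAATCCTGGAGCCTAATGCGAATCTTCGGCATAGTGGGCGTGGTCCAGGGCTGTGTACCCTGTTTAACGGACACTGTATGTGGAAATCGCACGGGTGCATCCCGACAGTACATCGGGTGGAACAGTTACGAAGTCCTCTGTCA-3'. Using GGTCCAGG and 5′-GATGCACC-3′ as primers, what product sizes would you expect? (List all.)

152 bp, 126 bp, 60 bp

The forward primer GGTCCAGG matches the top strand at positions 21–28, 47–54, 113–120.
The reverse primer's reverse complement is GGTGCATC, matching at positions 165–172.
Each forward site pairs with the reverse site to give a product ending at position 172: sizes 152, 126, 60 bp.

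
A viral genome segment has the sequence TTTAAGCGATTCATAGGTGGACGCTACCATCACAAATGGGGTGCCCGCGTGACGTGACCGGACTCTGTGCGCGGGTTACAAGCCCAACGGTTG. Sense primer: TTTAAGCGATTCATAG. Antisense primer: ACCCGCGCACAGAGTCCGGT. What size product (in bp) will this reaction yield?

76 bp

Forward primer TTTAAGCGATTCATAG is found on the top strand at positions 1–16.
Taking the reverse complement of ACCCGCGCACAGAGTCCGGT gives ACCGGACTCTGTGCGCGGGT, found at positions 57–76 on the template; the primer anneals here to the top strand with its 3' end pointing upstream.
Product length = (reverse-primer end) − (forward-primer start) + 1 = 76 − 1 + 1 = 76 bp.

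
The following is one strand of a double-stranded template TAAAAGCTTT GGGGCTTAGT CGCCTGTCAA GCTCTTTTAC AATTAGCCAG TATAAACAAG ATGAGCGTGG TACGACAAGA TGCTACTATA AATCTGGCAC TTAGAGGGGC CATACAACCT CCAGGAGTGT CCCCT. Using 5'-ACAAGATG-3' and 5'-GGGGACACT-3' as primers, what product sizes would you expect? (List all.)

79 bp, 60 bp

The forward primer ACAAGATG matches the top strand at positions 56–63, 75–82.
The reverse primer's reverse complement is AGTGTCCCC, matching at positions 126–134.
Each forward site pairs with the reverse site to give a product ending at position 134: sizes 79, 60 bp.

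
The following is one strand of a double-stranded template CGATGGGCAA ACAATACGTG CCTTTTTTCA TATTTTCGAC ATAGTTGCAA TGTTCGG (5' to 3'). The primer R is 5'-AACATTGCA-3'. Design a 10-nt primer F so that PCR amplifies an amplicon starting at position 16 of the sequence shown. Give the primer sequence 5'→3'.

The reverse primer's reverse complement TGCAATGTT matches the template at positions 46–54; the product starts at position 16.
The forward primer is identical to the top strand over positions 16–25: ACGTGCCTTT.

5'-ACGTGCCTTT-3'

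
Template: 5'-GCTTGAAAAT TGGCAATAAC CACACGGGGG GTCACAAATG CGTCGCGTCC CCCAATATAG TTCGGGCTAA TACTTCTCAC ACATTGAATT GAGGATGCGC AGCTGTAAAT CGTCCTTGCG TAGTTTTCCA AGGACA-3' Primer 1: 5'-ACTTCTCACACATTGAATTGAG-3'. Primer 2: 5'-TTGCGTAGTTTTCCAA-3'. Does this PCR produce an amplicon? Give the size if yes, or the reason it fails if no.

Primer 1 (ACTTCTCACACATTGAATTGAG) matches the top strand at positions 72–93 (3' end points downstream).
Primer 2 (TTGCGTAGTTTTCCAA) also matches the top strand directly, at positions 116–131 — its reverse complement TTGGAAAACTACGCAA is not present.
Both primers anneal to the bottom strand with 3' ends pointing the same way, so neither can prime synthesis back toward the other.

No product — both primers anneal to the same strand and extend in the same direction.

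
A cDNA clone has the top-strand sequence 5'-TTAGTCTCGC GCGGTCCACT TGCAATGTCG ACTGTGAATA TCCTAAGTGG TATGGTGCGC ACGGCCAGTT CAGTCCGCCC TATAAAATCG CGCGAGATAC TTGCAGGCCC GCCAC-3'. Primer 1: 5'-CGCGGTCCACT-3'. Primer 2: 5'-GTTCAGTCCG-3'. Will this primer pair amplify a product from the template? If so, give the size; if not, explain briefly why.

No product — both primers anneal to the same strand and extend in the same direction.

Primer 1 (CGCGGTCCACT) matches the top strand at positions 10–20 (3' end points downstream).
Primer 2 (GTTCAGTCCG) also matches the top strand directly, at positions 68–77 — its reverse complement CGGACTGAAC is not present.
Both primers anneal to the bottom strand with 3' ends pointing the same way, so neither can prime synthesis back toward the other.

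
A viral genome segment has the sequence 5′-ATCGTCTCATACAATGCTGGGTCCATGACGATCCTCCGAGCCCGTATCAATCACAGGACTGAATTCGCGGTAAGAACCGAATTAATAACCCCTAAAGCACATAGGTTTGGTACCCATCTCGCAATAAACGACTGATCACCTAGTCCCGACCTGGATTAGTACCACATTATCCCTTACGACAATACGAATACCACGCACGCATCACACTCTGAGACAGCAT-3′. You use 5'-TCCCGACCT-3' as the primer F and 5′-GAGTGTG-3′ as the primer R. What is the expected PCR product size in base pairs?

Forward primer TCCCGACCT is found on the top strand at positions 144–152.
Taking the reverse complement of GAGTGTG gives CACACTC, found at positions 203–209 on the template; the primer anneals here to the top strand with its 3' end pointing upstream.
Amplicon spans positions 144–209: 66 bp.

66 bp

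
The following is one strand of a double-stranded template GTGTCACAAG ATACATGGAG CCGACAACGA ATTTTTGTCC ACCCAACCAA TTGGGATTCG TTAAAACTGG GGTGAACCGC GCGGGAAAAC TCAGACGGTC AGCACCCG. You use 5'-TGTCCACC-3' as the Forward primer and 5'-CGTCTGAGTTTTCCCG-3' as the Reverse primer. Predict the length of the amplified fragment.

62 bp

The forward primer matches the template at positions 36–43.
The reverse primer's reverse complement is CGGGAAAACTCAGACG, which matches the template at positions 82–97.
Product length = (reverse-primer end) − (forward-primer start) + 1 = 97 − 36 + 1 = 62 bp.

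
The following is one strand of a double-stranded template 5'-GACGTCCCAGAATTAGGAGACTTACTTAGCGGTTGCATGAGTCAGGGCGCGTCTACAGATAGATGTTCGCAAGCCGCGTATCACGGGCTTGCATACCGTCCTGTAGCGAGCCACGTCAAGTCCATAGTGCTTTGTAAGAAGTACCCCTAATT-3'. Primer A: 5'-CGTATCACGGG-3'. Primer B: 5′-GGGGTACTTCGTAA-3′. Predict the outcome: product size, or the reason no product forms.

Primer B (GGGGTACTTCGTAA) does not match the top strand, and its reverse complement TTACGAAGTACCCC does not match either.
With no annealing site for primer B, no amplification occurs.

No product — primer B has no binding site in the template.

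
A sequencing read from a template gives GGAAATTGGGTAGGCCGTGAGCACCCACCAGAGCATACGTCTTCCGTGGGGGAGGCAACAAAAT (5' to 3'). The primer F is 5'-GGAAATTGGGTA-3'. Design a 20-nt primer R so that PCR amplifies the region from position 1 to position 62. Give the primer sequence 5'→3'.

5'-TTTGTTGCCTCCCCCACGGA-3'

The product's 3' end on the top strand is position 62.
The reverse primer anneals to the top strand over positions 43–62, i.e. to TCCGTGGGGGAGGCAACAAA.
Its sequence written 5'→3' is the reverse complement: TTTGTTGCCTCCCCCACGGA.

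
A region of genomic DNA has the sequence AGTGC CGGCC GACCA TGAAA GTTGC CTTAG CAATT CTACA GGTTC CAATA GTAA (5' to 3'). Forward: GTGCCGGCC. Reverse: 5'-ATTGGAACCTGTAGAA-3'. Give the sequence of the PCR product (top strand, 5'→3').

Scanning the template, GTGCCGGCC occurs at positions 2–10; this primer anneals to the bottom strand there with its 3' end pointing downstream.
Reverse complement of the reverse primer: TTCTACAGGTTCCAAT. This occurs on the top strand at positions 34–49.
The product is the template from position 2 through 49 (48 bp).

5'-GTGCCGGCCGACCATGAAAGTTGCCTTAGCAATTCTACAGGTTCCAAT-3'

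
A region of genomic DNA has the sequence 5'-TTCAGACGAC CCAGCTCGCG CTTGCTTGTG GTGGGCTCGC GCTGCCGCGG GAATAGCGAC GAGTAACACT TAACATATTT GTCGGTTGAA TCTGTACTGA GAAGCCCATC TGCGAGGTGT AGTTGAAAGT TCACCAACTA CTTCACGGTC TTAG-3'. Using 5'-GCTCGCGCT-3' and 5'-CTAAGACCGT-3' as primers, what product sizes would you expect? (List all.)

141 bp, 120 bp

The forward primer GCTCGCGCT matches the top strand at positions 14–22, 35–43.
The reverse primer's reverse complement is ACGGTCTTAG, matching at positions 145–154.
Each forward site pairs with the reverse site to give a product ending at position 154: sizes 141, 120 bp.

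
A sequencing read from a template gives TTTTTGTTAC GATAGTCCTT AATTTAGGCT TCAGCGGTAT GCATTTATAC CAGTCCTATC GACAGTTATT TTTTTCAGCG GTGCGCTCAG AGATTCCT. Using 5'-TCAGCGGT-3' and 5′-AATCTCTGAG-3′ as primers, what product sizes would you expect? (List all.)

65 bp, 21 bp

The forward primer TCAGCGGT matches the top strand at positions 31–38, 75–82.
The reverse primer's reverse complement is CTCAGAGATT, matching at positions 86–95.
Each forward site pairs with the reverse site to give a product ending at position 95: sizes 65, 21 bp.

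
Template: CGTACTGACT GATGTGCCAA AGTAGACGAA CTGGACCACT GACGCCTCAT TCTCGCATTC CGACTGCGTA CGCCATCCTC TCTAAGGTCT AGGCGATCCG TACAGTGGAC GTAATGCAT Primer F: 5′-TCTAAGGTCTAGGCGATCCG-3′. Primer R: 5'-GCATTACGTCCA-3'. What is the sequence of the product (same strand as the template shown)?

5'-TCTAAGGTCTAGGCGATCCGTACAGTGGACGTAATGC-3'

The forward primer matches the template at positions 81–100.
The reverse primer's reverse complement is TGGACGTAATGC, which matches the template at positions 106–117.
The product is the template from position 81 through 117 (37 bp).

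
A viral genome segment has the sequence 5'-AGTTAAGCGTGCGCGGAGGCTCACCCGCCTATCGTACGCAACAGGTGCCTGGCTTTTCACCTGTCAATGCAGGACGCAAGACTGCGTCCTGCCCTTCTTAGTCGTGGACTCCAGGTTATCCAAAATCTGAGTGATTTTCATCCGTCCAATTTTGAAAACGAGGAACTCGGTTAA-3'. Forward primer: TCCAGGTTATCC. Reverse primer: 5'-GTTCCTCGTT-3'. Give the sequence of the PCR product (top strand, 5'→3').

Forward primer TCCAGGTTATCC is found on the top strand at positions 110–121.
Taking the reverse complement of GTTCCTCGTT gives AACGAGGAAC, found at positions 157–166 on the template; the primer anneals here to the top strand with its 3' end pointing upstream.
The product is the template from position 110 through 166 (57 bp).

5'-TCCAGGTTATCCAAAATCTGAGTGATTTTCATCCGTCCAATTTTGAAAACGAGGAAC-3'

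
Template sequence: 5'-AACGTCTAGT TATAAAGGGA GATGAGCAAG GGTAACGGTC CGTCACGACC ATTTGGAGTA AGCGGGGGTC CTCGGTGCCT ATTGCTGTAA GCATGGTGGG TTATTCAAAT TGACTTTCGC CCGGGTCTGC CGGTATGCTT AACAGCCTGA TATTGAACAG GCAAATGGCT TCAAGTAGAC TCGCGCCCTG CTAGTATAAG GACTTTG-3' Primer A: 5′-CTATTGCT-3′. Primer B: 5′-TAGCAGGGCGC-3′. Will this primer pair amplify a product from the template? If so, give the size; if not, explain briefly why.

Primer A (CTATTGCT) matches the top strand at positions 79–86; it acts as a forward primer.
Primer B's reverse complement is GCGCCCTGCTA, matching the top strand at positions 183–193; it acts as a reverse primer.
The 3' ends face each other across positions 79–193, giving a 115 bp product.

Yes — a 115 bp product.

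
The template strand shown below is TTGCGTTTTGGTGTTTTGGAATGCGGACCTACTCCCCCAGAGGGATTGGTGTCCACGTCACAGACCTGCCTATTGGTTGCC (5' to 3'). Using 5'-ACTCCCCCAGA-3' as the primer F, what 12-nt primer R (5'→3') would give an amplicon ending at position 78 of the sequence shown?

The forward primer binds at positions 31–41; the product's 3' end on the top strand is position 78.
The reverse primer anneals to the top strand over positions 67–78, i.e. to TGCCTATTGGTT.
Its sequence written 5'→3' is the reverse complement: AACCAATAGGCA.

5'-AACCAATAGGCA-3'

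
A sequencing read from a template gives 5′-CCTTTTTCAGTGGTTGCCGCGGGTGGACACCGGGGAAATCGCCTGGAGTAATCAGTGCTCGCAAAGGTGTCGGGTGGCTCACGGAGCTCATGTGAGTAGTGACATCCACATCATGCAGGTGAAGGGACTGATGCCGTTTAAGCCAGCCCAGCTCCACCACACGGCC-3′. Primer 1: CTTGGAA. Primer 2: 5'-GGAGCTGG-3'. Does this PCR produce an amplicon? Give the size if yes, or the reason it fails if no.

Primer 1 (CTTGGAA) does not match the top strand, and its reverse complement TTCCAAG does not match either.
With no annealing site for primer 1, no amplification occurs.

No product — primer 1 has no binding site in the template.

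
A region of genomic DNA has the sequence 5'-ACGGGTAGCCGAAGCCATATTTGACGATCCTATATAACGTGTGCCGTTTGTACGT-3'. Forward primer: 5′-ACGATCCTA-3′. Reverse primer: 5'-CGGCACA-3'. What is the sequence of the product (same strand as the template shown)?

Forward primer ACGATCCTA is found on the top strand at positions 24–32.
Taking the reverse complement of CGGCACA gives TGTGCCG, found at positions 40–46 on the template; the primer anneals here to the top strand with its 3' end pointing upstream.
The product is the template from position 24 through 46 (23 bp).

5'-ACGATCCTATATAACGTGTGCCG-3'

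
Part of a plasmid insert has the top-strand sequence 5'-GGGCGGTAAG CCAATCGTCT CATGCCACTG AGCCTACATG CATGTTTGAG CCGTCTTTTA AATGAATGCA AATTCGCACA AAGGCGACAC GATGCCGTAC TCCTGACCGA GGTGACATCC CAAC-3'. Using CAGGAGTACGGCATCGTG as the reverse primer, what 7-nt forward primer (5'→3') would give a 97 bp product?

The reverse primer's reverse complement CACGATGCCGTACTCCTG matches the template at positions 88–105, so the product ends at position 105.
A 97 bp product then starts at position 105 − 97 + 1 = 9.
The forward primer is identical to the top strand there: AGCCAAT.

5'-AGCCAAT-3'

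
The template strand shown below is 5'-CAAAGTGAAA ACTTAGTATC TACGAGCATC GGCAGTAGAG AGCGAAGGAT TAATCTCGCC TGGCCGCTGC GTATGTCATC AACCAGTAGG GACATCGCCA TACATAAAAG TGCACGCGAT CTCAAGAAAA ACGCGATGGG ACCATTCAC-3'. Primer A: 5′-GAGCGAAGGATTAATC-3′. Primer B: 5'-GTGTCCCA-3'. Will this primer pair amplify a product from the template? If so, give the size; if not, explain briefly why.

Primer B (GTGTCCCA) does not match the top strand, and its reverse complement TGGGACAC does not match either.
With no annealing site for primer B, no amplification occurs.

No product — primer B has no binding site in the template.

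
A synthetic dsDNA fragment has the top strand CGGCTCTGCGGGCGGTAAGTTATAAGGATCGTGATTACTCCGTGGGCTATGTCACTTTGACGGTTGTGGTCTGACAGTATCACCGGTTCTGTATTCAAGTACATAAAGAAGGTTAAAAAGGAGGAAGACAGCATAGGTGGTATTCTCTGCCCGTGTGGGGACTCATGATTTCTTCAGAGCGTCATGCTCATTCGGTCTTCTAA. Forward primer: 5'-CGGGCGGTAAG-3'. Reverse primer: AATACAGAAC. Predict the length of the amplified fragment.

87 bp

The forward primer matches the template at positions 9–19.
Taking the reverse complement of AATACAGAAC gives GTTCTGTATT, found at positions 86–95 on the template; the primer anneals here to the top strand with its 3' end pointing upstream.
Product length = (reverse-primer end) − (forward-primer start) + 1 = 95 − 9 + 1 = 87 bp.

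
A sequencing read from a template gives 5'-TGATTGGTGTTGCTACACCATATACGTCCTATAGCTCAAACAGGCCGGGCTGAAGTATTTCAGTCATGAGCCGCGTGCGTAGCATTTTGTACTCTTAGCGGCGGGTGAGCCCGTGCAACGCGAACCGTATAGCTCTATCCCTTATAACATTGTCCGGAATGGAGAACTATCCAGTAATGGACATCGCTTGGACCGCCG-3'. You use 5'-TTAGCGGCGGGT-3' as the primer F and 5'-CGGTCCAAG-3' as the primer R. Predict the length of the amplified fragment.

101 bp

Forward primer TTAGCGGCGGGT is found on the top strand at positions 95–106.
The reverse primer's reverse complement is CTTGGACCG, which matches the template at positions 187–195.
Product length = (reverse-primer end) − (forward-primer start) + 1 = 195 − 95 + 1 = 101 bp.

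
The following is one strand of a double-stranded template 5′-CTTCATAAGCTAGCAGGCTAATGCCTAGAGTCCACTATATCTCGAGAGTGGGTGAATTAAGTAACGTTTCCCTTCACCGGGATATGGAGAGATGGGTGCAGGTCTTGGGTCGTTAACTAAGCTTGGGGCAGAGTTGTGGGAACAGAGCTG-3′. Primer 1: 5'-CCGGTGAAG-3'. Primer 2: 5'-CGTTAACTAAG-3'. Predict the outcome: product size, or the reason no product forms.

Primer 1 (CCGGTGAAG) has reverse complement CTTCACCGG, which matches the top strand at positions 72–80; primer 1 anneals to the top strand there with its 3' end pointing upstream toward position 72.
Primer 2 (CGTTAACTAAG) matches the top strand directly at positions 111–121; it anneals to the bottom strand with its 3' end pointing downstream toward position 121.
The 3' ends diverge (primer 1 extends toward position 1, primer 2 toward position 150), so the primers never converge on a shared product.

No product — the primers' 3' ends point away from each other.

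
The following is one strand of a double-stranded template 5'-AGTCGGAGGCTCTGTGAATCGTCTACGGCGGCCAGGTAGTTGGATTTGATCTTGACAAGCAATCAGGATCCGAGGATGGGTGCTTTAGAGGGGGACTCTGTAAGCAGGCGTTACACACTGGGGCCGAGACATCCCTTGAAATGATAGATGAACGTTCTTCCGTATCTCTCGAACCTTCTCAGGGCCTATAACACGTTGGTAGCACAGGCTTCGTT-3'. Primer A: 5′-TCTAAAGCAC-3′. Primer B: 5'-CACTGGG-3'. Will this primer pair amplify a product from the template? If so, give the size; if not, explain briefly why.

No product — the primers' 3' ends point away from each other.

Primer A (TCTAAAGCAC) has reverse complement GTGCTTTAGA, which matches the top strand at positions 80–89; primer A anneals to the top strand there with its 3' end pointing upstream toward position 80.
Primer B (CACTGGG) matches the top strand directly at positions 116–122; it anneals to the bottom strand with its 3' end pointing downstream toward position 122.
The 3' ends diverge (primer A extends toward position 1, primer B toward position 215), so the primers never converge on a shared product.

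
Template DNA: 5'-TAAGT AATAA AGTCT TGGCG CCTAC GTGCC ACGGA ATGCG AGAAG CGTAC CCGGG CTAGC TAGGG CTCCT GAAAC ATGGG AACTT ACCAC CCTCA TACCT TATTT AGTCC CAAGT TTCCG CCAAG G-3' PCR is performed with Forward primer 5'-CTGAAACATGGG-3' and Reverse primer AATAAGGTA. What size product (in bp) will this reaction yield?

36 bp

Scanning the template, CTGAAACATGGG occurs at positions 69–80; this primer anneals to the bottom strand there with its 3' end pointing downstream.
The reverse primer's reverse complement is TACCTTATT, which matches the template at positions 96–104.
Amplicon spans positions 69–104: 36 bp.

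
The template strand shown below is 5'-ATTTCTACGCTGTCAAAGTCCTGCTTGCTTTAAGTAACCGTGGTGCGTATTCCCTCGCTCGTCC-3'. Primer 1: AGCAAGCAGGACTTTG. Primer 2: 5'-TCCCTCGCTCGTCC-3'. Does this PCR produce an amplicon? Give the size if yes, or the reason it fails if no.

Primer 1 (AGCAAGCAGGACTTTG) has reverse complement CAAAGTCCTGCTTGCT, which matches the top strand at positions 14–29; primer 1 anneals to the top strand there with its 3' end pointing upstream toward position 14.
Primer 2 (TCCCTCGCTCGTCC) matches the top strand directly at positions 51–64; it anneals to the bottom strand with its 3' end pointing downstream toward position 64.
The 3' ends diverge (primer 1 extends toward position 1, primer 2 toward position 64), so the primers never converge on a shared product.

No product — the primers' 3' ends point away from each other.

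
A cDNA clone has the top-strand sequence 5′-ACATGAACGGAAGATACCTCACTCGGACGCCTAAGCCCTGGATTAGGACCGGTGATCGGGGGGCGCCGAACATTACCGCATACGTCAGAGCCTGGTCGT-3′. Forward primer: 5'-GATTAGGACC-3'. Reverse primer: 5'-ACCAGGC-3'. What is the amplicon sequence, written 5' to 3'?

5'-GATTAGGACCGGTGATCGGGGGGCGCCGAACATTACCGCATACGTCAGAGCCTGGT-3'

The forward primer matches the template at positions 41–50.
Reverse complement of the reverse primer: GCCTGGT. This occurs on the top strand at positions 90–96.
The product is the template from position 41 through 96 (56 bp).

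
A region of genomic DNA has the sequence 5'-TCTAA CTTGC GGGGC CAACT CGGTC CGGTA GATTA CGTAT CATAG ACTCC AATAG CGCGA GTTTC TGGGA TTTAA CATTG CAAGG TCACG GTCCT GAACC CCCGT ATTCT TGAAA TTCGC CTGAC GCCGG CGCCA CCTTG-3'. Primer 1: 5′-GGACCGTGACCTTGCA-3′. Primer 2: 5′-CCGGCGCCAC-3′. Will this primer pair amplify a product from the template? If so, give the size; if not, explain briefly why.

No product — the primers' 3' ends point away from each other.

Primer 1 (GGACCGTGACCTTGCA) has reverse complement TGCAAGGTCACGGTCC, which matches the top strand at positions 79–94; primer 1 anneals to the top strand there with its 3' end pointing upstream toward position 79.
Primer 2 (CCGGCGCCAC) matches the top strand directly at positions 127–136; it anneals to the bottom strand with its 3' end pointing downstream toward position 136.
The 3' ends diverge (primer 1 extends toward position 1, primer 2 toward position 140), so the primers never converge on a shared product.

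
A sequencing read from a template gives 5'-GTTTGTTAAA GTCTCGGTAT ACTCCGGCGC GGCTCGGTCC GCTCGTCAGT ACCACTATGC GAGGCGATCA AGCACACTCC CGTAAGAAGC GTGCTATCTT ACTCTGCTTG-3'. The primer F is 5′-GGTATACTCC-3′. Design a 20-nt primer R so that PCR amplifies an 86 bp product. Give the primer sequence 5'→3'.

5'-TAAGATAGCACGCTTCTTAC-3'

The forward primer binds at positions 16–25, so an 86 bp product ends at position 16 + 86 − 1 = 101.
The reverse primer anneals to the top strand over positions 82–101, i.e. to GTAAGAAGCGTGCTATCTTA.
Its sequence written 5'→3' is the reverse complement: TAAGATAGCACGCTTCTTAC.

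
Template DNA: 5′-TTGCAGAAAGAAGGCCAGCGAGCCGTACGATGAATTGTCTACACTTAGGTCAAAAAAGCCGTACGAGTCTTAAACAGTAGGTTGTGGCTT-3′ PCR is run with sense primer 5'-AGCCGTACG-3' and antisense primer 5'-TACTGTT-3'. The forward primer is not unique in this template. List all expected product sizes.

59 bp, 23 bp

The forward primer AGCCGTACG matches the top strand at positions 21–29, 57–65.
The reverse primer's reverse complement is AACAGTA, matching at positions 73–79.
Each forward site pairs with the reverse site to give a product ending at position 79: sizes 59, 23 bp.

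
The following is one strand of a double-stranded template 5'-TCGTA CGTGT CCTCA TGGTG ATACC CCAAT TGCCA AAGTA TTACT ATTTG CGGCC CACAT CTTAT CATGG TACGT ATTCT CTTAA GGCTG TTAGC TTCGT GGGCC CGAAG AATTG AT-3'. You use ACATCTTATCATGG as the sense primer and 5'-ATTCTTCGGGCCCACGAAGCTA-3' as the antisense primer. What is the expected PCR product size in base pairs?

Forward primer ACATCTTATCATGG is found on the top strand at positions 57–70.
Reverse complement of the reverse primer: TAGCTTCGTGGGCCCGAAGAAT. This occurs on the top strand at positions 92–113.
The product runs from position 57 to position 113, so its length is 113 − 57 + 1 = 57 bp.

57 bp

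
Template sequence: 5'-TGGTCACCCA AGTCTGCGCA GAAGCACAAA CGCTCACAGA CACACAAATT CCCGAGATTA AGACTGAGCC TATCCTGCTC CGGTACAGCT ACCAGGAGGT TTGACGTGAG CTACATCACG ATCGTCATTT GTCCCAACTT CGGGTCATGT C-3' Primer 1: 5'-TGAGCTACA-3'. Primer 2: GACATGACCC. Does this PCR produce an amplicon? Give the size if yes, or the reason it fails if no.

Yes — a 45 bp product.

Primer 1 (TGAGCTACA) matches the top strand at positions 107–115; it acts as a forward primer.
Primer 2's reverse complement is GGGTCATGTC, matching the top strand at positions 142–151; it acts as a reverse primer.
The 3' ends face each other across positions 107–151, giving a 45 bp product.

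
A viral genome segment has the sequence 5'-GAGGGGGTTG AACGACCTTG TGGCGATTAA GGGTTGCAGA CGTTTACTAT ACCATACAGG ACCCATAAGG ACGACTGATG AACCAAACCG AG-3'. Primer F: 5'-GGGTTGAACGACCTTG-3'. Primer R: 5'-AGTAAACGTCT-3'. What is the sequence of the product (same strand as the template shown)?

5'-GGGTTGAACGACCTTGTGGCGATTAAGGGTTGCAGACGTTTACT-3'

The forward primer matches the template at positions 5–20.
Taking the reverse complement of AGTAAACGTCT gives AGACGTTTACT, found at positions 38–48 on the template; the primer anneals here to the top strand with its 3' end pointing upstream.
The product is the template from position 5 through 48 (44 bp).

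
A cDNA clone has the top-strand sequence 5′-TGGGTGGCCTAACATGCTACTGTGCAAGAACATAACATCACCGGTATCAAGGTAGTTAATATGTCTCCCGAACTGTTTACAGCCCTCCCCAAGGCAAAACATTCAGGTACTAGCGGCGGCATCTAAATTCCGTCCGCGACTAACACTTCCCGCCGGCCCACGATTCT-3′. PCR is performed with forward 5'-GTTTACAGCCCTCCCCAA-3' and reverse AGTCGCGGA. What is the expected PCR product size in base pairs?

Scanning the template, GTTTACAGCCCTCCCCAA occurs at positions 75–92; this primer anneals to the bottom strand there with its 3' end pointing downstream.
The reverse primer's reverse complement is TCCGCGACT, which matches the template at positions 133–141.
Product length = (reverse-primer end) − (forward-primer start) + 1 = 141 − 75 + 1 = 67 bp.

67 bp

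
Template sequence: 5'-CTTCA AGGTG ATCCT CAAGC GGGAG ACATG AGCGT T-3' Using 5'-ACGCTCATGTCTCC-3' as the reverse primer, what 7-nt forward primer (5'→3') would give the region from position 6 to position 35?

The reverse primer's reverse complement GGAGACATGAGCGT matches the template at positions 22–35; the product starts at position 6.
The forward primer is identical to the top strand over positions 6–12: AGGTGAT.

5'-AGGTGAT-3'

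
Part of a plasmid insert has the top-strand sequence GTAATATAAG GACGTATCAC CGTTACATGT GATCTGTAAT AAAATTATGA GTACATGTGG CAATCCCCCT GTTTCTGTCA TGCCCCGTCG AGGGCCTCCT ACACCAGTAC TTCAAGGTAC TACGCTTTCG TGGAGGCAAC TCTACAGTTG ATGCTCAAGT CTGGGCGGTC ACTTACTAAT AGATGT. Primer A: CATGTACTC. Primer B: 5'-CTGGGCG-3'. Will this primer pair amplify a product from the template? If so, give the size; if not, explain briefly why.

No product — the primers' 3' ends point away from each other.

Primer A (CATGTACTC) has reverse complement GAGTACATG, which matches the top strand at positions 49–57; primer A anneals to the top strand there with its 3' end pointing upstream toward position 49.
Primer B (CTGGGCG) matches the top strand directly at positions 161–167; it anneals to the bottom strand with its 3' end pointing downstream toward position 167.
The 3' ends diverge (primer A extends toward position 1, primer B toward position 186), so the primers never converge on a shared product.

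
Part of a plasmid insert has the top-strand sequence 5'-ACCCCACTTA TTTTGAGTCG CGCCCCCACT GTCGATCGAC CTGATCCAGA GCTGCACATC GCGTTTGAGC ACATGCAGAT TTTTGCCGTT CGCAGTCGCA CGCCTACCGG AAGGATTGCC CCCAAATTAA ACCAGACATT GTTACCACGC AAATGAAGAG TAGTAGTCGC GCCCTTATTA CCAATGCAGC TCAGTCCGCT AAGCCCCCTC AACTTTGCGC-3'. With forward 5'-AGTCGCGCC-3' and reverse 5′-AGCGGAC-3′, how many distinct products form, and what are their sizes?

Two products: 185 bp, 36 bp

The forward primer AGTCGCGCC matches the top strand at positions 16–24, 165–173.
The reverse primer's reverse complement is GTCCGCT, matching at positions 194–200.
Each forward site pairs with the reverse site to give a product ending at position 200: sizes 185, 36 bp.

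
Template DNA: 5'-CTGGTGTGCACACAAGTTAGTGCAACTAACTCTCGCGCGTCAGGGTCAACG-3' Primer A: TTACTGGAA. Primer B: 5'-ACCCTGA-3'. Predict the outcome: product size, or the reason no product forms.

Primer A (TTACTGGAA) does not match the top strand, and its reverse complement TTCCAGTAA does not match either.
With no annealing site for primer A, no amplification occurs.

No product — primer A has no binding site in the template.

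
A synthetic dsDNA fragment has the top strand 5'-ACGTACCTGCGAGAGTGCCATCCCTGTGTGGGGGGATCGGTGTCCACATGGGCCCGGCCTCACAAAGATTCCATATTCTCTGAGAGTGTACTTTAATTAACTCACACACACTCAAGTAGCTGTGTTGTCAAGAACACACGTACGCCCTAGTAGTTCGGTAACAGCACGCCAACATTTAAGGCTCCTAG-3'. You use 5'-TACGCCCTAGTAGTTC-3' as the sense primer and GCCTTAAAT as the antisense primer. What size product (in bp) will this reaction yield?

42 bp

Scanning the template, TACGCCCTAGTAGTTC occurs at positions 141–156; this primer anneals to the bottom strand there with its 3' end pointing downstream.
The reverse primer's reverse complement is ATTTAAGGC, which matches the template at positions 174–182.
Product length = (reverse-primer end) − (forward-primer start) + 1 = 182 − 141 + 1 = 42 bp.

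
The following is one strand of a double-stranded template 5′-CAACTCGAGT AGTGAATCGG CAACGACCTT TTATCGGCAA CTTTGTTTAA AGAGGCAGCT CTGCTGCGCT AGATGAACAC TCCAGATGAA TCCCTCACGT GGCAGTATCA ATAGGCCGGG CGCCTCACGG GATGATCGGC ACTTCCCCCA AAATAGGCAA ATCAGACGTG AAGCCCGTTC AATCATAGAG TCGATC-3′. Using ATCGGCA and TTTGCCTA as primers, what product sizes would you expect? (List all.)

The forward primer ATCGGCA matches the top strand at positions 16–22, 33–39, 135–141.
The reverse primer's reverse complement is TAGGCAAA, matching at positions 154–161.
Each forward site pairs with the reverse site to give a product ending at position 161: sizes 146, 129, 27 bp.

146 bp, 129 bp, 27 bp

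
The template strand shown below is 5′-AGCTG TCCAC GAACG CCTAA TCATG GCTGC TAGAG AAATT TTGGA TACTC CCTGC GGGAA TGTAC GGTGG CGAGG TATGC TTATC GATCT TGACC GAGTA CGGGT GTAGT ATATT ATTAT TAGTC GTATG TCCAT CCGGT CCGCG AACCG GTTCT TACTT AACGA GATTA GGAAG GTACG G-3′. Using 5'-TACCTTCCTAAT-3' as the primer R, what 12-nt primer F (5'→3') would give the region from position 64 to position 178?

The reverse primer's reverse complement ATTAGGAAGGTA matches the template at positions 167–178; the product starts at position 64.
The forward primer is identical to the top strand over positions 64–75: ACGGTGGCGAGG.

5'-ACGGTGGCGAGG-3'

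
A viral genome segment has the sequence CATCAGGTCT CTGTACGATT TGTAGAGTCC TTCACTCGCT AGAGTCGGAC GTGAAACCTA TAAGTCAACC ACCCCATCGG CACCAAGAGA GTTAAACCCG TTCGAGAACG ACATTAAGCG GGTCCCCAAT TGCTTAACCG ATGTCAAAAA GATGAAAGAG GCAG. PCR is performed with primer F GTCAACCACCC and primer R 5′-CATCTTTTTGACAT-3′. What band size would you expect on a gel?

The forward primer matches the template at positions 64–74.
Reverse complement of the reverse primer: ATGTCAAAAAGATG. This occurs on the top strand at positions 141–154.
Product length = (reverse-primer end) − (forward-primer start) + 1 = 154 − 64 + 1 = 91 bp.

91 bp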